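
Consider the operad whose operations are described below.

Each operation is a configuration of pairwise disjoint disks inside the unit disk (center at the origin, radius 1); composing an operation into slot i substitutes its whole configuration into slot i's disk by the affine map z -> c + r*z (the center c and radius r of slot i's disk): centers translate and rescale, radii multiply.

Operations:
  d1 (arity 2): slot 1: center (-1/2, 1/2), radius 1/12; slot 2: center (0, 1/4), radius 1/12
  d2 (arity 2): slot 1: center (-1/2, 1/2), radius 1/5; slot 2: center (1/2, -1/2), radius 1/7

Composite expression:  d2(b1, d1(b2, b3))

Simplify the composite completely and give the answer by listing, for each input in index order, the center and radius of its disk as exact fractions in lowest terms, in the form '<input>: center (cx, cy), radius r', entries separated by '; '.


b1: center (-1/2, 1/2), radius 1/5; b2: center (3/7, -3/7), radius 1/84; b3: center (1/2, -13/28), radius 1/84

Nesting under d2 composes maps z -> c + r*z down each b-path.
input b1: composing its 1 substitution step yields center (-1/2, 1/2), radius 1/5
input b2: composing its 2 substitution steps yields center (3/7, -3/7), radius 1/84
input b3: composing its 2 substitution steps yields center (1/2, -13/28), radius 1/84


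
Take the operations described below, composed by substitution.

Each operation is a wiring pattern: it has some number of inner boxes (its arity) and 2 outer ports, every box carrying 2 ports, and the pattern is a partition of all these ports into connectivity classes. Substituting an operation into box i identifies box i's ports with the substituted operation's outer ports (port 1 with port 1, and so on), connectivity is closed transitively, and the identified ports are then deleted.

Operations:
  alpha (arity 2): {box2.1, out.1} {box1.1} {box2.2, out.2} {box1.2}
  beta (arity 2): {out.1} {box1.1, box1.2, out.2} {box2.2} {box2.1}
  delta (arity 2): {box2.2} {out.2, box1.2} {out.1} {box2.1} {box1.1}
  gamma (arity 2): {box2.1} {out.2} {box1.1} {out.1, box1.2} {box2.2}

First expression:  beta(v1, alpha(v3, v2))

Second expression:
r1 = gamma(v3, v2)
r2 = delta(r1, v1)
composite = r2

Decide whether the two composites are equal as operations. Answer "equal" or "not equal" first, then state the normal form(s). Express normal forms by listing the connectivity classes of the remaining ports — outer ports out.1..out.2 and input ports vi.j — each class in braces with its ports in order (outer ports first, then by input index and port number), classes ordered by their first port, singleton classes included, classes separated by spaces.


not equal — first {out.1} {out.2, v1.1, v1.2} {v2.1} {v2.2} {v3.1} {v3.2}, second {out.1} {out.2} {v1.1} {v1.2} {v2.1} {v2.2} {v3.1} {v3.2}

Normal form of the first expression: {out.1} {out.2, v1.1, v1.2} {v2.1} {v2.2} {v3.1} {v3.2}
Normal form of the second expression: {out.1} {out.2} {v1.1} {v1.2} {v2.1} {v2.2} {v3.1} {v3.2}
The normal forms differ: not equal.


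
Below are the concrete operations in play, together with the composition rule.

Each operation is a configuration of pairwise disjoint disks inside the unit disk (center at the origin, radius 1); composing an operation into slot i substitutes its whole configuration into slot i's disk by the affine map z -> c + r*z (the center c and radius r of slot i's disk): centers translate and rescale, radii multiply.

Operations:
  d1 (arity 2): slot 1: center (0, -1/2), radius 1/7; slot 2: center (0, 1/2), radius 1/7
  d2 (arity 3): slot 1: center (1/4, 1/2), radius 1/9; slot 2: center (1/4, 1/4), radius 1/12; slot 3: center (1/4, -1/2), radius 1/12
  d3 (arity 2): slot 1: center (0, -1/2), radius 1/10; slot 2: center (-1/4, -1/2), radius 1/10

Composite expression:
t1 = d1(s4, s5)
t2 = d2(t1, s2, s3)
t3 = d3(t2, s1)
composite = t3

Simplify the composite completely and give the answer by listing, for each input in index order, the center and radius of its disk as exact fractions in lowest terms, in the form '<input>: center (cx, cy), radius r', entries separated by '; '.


s1: center (-1/4, -1/2), radius 1/10; s2: center (1/40, -19/40), radius 1/120; s3: center (1/40, -11/20), radius 1/120; s4: center (1/40, -41/90), radius 1/630; s5: center (1/40, -4/9), radius 1/630

Nesting under d3 composes maps z -> c + r*z down each s-path.
s4 passes through 3 substitutions, ending at center (1/40, -41/90), radius 1/630
s5 passes through 3 substitutions, ending at center (1/40, -4/9), radius 1/630
s2 passes through 2 substitutions, ending at center (1/40, -19/40), radius 1/120
s3 passes through 2 substitutions, ending at center (1/40, -11/20), radius 1/120
s1 passes through 1 substitution, ending at center (-1/4, -1/2), radius 1/10


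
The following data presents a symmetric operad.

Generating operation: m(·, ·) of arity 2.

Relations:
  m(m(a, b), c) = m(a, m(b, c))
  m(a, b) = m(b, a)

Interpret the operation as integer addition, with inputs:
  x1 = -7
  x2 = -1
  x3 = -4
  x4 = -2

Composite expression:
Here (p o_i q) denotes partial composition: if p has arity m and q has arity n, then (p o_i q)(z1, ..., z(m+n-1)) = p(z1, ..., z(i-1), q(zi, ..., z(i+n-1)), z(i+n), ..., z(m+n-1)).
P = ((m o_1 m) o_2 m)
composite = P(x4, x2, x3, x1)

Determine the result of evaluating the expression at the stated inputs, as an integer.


-14


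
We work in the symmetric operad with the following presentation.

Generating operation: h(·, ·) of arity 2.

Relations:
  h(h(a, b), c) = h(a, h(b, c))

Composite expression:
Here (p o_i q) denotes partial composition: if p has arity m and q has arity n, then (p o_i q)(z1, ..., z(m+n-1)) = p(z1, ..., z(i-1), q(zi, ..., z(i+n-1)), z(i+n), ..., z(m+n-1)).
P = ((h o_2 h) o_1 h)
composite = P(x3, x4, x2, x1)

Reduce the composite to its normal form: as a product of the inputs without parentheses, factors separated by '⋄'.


x3 ⋄ x4 ⋄ x2 ⋄ x1


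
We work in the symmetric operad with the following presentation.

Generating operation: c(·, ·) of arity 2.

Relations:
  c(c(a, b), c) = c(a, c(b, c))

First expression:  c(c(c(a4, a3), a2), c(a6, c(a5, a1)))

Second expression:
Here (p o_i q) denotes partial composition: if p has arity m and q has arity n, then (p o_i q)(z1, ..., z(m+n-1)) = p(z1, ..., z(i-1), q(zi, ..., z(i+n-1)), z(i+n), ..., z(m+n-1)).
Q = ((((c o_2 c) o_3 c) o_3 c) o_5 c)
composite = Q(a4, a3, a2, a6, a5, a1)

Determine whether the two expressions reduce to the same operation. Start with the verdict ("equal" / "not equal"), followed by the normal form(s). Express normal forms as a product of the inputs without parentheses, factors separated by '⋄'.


equal: each reduces to a4 ⋄ a3 ⋄ a2 ⋄ a6 ⋄ a5 ⋄ a1

The first expression reduces to a4 ⋄ a3 ⋄ a2 ⋄ a6 ⋄ a5 ⋄ a1
The second expression reduces to a4 ⋄ a3 ⋄ a2 ⋄ a6 ⋄ a5 ⋄ a1
One common form — equal.


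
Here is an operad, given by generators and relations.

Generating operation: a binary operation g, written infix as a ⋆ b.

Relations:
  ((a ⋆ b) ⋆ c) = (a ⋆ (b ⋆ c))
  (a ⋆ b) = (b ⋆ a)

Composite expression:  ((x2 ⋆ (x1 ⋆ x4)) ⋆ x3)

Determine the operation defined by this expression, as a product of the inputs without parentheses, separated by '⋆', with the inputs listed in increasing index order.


x1 ⋆ x2 ⋆ x3 ⋆ x4

Shape and order are irrelevant to g; the x-input set decides.
(x1 ⋆ x4) linearizes to x1 ⋆ x4
(x2 ⋆ (x1 ⋆ x4)) linearizes to x2 ⋆ x1 ⋆ x4
((x2 ⋆ (x1 ⋆ x4)) ⋆ x3) linearizes to x2 ⋆ x1 ⋆ x4 ⋆ x3
commutativity sorts the factors: x1 ⋆ x2 ⋆ x3 ⋆ x4


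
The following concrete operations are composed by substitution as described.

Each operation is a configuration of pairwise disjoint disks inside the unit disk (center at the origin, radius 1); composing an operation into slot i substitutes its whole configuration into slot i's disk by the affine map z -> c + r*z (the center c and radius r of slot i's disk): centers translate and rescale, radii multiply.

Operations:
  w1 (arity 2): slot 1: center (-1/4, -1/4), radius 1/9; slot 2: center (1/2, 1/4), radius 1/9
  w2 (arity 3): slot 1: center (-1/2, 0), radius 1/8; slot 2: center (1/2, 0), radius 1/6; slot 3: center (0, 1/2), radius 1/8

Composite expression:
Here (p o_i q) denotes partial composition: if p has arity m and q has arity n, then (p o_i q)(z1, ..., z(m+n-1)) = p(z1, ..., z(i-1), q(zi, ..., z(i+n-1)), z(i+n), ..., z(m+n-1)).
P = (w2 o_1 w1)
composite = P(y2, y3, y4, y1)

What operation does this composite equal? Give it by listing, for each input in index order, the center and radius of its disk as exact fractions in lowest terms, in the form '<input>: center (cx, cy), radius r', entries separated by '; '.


Follow each y-input down from w2: c' goes to c + r*c', radius to r*r'.
input y2: applying the 2 nested substitutions gives center (-17/32, -1/32), radius 1/72
input y3: applying the 2 nested substitutions gives center (-7/16, 1/32), radius 1/72
input y4: applying the 1 nested substitution gives center (1/2, 0), radius 1/6
input y1: applying the 1 nested substitution gives center (0, 1/2), radius 1/8

y1: center (0, 1/2), radius 1/8; y2: center (-17/32, -1/32), radius 1/72; y3: center (-7/16, 1/32), radius 1/72; y4: center (1/2, 0), radius 1/6


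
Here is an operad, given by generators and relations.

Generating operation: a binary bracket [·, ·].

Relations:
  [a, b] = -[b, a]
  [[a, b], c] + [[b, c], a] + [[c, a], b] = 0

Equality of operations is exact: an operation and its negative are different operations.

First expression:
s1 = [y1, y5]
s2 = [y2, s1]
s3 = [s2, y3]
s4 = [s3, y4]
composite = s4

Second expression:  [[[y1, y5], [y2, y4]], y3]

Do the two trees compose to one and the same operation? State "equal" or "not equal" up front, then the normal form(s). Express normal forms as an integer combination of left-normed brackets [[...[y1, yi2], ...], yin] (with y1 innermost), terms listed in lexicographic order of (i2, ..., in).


not equal; the first gives -[[[[y1, y5], y2], y3], y4] and the second [[[[y1, y5], y2], y4], y3] - [[[[y1, y5], y4], y2], y3]

The first expression reduces to -[[[[y1, y5], y2], y3], y4]
The second expression reduces to [[[[y1, y5], y2], y4], y3] - [[[[y1, y5], y4], y2], y3]
The forms do not match — not equal.


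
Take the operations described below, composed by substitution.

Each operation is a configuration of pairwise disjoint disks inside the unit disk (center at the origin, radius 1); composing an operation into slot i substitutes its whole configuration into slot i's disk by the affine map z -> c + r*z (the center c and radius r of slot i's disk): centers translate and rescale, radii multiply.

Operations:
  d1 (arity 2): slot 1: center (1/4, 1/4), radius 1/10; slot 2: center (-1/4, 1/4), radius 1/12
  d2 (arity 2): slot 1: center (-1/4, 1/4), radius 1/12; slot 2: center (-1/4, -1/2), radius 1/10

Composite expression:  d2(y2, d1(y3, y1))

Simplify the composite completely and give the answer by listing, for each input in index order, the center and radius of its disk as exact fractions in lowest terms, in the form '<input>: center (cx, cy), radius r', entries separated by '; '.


Affine substitution under d2: radii multiply and y-centers shift.
input y2: composing its 1 substitution step yields center (-1/4, 1/4), radius 1/12
input y3: composing its 2 substitution steps yields center (-9/40, -19/40), radius 1/100
input y1: composing its 2 substitution steps yields center (-11/40, -19/40), radius 1/120

y1: center (-11/40, -19/40), radius 1/120; y2: center (-1/4, 1/4), radius 1/12; y3: center (-9/40, -19/40), radius 1/100


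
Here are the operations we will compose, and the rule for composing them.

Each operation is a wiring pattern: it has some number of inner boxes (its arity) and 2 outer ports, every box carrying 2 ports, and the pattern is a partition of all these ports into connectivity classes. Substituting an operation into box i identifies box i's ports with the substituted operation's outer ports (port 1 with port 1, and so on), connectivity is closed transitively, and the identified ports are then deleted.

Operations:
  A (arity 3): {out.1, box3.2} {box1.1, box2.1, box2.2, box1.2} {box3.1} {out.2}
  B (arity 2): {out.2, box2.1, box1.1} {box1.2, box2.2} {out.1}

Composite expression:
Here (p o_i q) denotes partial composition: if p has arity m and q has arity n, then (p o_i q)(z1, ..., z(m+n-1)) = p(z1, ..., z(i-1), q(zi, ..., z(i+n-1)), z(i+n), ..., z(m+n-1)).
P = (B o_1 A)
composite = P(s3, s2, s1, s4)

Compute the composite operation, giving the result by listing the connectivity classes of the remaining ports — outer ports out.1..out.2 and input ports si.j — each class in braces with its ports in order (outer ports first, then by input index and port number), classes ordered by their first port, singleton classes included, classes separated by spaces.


Two ports join when wires chain via B-identified ports.
through A, on inputs (s3, s2, s1): {out.1, s1.2} {out.2} {s1.1} {s2.1, s2.2, s3.1, s3.2} (out.j = stage outer ports)
through B, on inputs (s3, s2, s1, s4): {out.1} {out.2, s1.2, s4.1} {s1.1} {s2.1, s2.2, s3.1, s3.2} {s4.2} (out.j = stage outer ports)

{out.1} {out.2, s1.2, s4.1} {s1.1} {s2.1, s2.2, s3.1, s3.2} {s4.2}


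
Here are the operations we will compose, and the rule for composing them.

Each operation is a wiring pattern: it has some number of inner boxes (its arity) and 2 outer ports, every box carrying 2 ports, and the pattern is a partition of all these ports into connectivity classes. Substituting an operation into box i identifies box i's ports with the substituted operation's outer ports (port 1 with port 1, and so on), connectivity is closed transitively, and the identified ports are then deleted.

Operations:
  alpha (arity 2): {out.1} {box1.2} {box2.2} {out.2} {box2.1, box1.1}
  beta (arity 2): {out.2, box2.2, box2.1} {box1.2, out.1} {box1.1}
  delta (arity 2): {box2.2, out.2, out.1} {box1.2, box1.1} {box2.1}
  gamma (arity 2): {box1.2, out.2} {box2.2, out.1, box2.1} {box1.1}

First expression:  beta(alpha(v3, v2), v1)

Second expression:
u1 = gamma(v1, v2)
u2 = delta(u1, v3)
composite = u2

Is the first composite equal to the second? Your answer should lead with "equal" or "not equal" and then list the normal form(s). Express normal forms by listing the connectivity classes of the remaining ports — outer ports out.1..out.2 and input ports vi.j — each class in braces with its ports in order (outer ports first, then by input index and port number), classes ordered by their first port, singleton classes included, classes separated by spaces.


not equal; first: {out.1} {out.2, v1.1, v1.2} {v2.1, v3.1} {v2.2} {v3.2}; second: {out.1, out.2, v3.2} {v1.1} {v1.2, v2.1, v2.2} {v3.1}

Normal form of the first expression: {out.1} {out.2, v1.1, v1.2} {v2.1, v3.1} {v2.2} {v3.2}
Normal form of the second expression: {out.1, out.2, v3.2} {v1.1} {v1.2, v2.1, v2.2} {v3.1}
They disagree, so not equal.


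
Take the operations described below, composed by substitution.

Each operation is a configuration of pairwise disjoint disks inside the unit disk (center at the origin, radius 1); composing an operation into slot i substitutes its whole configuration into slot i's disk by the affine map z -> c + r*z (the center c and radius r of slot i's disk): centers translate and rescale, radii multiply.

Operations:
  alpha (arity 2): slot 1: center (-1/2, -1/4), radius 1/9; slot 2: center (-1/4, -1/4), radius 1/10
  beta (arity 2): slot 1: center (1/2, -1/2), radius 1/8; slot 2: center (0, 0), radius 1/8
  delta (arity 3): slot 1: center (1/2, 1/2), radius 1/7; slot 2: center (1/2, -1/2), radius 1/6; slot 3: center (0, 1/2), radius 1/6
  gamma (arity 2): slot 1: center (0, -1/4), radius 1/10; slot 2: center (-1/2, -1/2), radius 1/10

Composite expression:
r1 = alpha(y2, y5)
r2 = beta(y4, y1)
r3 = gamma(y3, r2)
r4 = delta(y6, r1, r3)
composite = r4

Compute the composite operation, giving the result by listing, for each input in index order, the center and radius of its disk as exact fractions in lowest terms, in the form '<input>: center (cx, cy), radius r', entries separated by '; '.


y1: center (-1/12, 5/12), radius 1/480; y2: center (5/12, -13/24), radius 1/54; y3: center (0, 11/24), radius 1/60; y4: center (-3/40, 49/120), radius 1/480; y5: center (11/24, -13/24), radius 1/60; y6: center (1/2, 1/2), radius 1/7

Nesting under delta composes maps z -> c + r*z down each y-path.
y6: after 1 affine step, its disk has center (1/2, 1/2), radius 1/7
y2: after 2 affine steps, its disk has center (5/12, -13/24), radius 1/54
y5: after 2 affine steps, its disk has center (11/24, -13/24), radius 1/60
y3: after 2 affine steps, its disk has center (0, 11/24), radius 1/60
y4: after 3 affine steps, its disk has center (-3/40, 49/120), radius 1/480
y1: after 3 affine steps, its disk has center (-1/12, 5/12), radius 1/480


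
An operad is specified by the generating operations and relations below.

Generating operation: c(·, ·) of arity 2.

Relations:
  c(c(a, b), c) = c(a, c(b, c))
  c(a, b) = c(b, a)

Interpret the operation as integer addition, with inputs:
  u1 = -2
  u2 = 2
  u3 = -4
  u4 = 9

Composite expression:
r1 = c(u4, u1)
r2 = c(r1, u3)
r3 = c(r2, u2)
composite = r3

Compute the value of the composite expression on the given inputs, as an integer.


5

c(u4, u1) = 7
c(c(u4, u1), u3) = 3
c(c(c(u4, u1), u3), u2) = 5


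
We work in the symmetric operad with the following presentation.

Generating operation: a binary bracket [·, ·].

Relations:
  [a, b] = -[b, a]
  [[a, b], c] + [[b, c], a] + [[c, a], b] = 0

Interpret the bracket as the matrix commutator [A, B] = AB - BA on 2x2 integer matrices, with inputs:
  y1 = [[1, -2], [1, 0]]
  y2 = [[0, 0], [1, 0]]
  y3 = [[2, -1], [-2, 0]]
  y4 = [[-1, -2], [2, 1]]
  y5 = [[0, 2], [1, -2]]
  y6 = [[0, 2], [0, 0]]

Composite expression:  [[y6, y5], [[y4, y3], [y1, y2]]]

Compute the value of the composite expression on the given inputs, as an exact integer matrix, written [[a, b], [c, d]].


[[-48, 48], [-48, 48]]

[y6, y5] = [[2, -4], [0, -2]]
[y4, y3] = [[6, 6], [0, -6]]
[y1, y2] = [[-2, 0], [-1, 2]]
[[y4, y3], [y1, y2]] = [[-6, 24], [12, 6]]
[[y6, y5], [[y4, y3], [y1, y2]]] = [[-48, 48], [-48, 48]]


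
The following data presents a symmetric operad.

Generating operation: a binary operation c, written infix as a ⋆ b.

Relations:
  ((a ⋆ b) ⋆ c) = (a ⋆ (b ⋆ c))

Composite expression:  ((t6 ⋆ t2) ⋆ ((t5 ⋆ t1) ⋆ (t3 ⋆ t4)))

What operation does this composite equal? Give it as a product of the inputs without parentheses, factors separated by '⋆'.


Under associativity of c, the answer is the t's in reading order.
(t6 ⋆ t2) flattens to t6 ⋆ t2
(t5 ⋆ t1) flattens to t5 ⋆ t1
(t3 ⋆ t4) flattens to t3 ⋆ t4
((t5 ⋆ t1) ⋆ (t3 ⋆ t4)) flattens to t5 ⋆ t1 ⋆ t3 ⋆ t4
((t6 ⋆ t2) ⋆ ((t5 ⋆ t1) ⋆ (t3 ⋆ t4))) flattens to t6 ⋆ t2 ⋆ t5 ⋆ t1 ⋆ t3 ⋆ t4

t6 ⋆ t2 ⋆ t5 ⋆ t1 ⋆ t3 ⋆ t4


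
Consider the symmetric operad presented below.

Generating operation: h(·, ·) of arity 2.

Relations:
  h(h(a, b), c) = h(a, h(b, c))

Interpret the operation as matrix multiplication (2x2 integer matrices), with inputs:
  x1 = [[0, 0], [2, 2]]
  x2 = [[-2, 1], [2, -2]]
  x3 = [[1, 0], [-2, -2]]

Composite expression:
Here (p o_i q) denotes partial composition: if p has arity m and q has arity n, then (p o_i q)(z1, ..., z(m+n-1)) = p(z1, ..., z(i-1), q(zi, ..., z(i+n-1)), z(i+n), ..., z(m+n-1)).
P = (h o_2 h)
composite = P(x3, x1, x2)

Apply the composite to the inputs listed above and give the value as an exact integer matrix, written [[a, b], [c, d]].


h(x1, x2) = [[0, 0], [0, -2]]
h(x3, h(x1, x2)) = [[0, 0], [0, 4]]

[[0, 0], [0, 4]]


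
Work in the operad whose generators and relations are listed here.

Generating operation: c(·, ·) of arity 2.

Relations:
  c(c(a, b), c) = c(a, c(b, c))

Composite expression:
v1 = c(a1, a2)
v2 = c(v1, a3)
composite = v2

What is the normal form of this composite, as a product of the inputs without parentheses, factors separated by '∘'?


a1 ∘ a2 ∘ a3


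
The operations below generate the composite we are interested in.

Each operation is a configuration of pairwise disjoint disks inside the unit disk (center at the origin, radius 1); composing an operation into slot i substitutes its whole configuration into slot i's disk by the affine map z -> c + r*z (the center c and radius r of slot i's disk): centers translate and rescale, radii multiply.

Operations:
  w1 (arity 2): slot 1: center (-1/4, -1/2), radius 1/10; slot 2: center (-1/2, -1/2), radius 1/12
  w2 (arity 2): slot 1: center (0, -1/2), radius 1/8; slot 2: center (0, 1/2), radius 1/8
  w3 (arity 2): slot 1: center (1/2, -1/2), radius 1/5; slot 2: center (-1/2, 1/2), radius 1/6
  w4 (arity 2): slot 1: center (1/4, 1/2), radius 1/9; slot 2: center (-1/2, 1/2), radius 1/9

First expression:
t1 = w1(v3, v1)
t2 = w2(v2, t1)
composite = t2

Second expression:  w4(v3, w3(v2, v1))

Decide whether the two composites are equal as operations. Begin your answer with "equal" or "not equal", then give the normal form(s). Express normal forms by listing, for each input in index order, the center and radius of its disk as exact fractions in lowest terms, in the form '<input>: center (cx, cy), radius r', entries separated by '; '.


not equal; first: v1: center (-1/16, 7/16), radius 1/96; v2: center (0, -1/2), radius 1/8; v3: center (-1/32, 7/16), radius 1/80; second: v1: center (-5/9, 5/9), radius 1/54; v2: center (-4/9, 4/9), radius 1/45; v3: center (1/4, 1/2), radius 1/9


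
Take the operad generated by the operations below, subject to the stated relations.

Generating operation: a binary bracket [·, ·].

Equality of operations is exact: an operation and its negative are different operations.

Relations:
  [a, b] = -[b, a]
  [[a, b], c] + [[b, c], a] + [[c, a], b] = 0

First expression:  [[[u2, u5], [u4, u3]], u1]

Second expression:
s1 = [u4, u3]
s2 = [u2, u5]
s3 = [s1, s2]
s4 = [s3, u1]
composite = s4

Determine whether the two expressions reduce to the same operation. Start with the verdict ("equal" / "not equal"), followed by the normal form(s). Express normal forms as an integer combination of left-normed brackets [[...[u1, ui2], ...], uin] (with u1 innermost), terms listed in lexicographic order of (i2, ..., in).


not equal — first [[[[u1, u2], u5], u3], u4] - [[[[u1, u2], u5], u4], u3] - [[[[u1, u3], u4], u2], u5] + [[[[u1, u3], u4], u5], u2] + [[[[u1, u4], u3], u2], u5] - [[[[u1, u4], u3], u5], u2] - [[[[u1, u5], u2], u3], u4] + [[[[u1, u5], u2], u4], u3], second -[[[[u1, u2], u5], u3], u4] + [[[[u1, u2], u5], u4], u3] + [[[[u1, u3], u4], u2], u5] - [[[[u1, u3], u4], u5], u2] - [[[[u1, u4], u3], u2], u5] + [[[[u1, u4], u3], u5], u2] + [[[[u1, u5], u2], u3], u4] - [[[[u1, u5], u2], u4], u3]

The first composite normalizes to [[[[u1, u2], u5], u3], u4] - [[[[u1, u2], u5], u4], u3] - [[[[u1, u3], u4], u2], u5] + [[[[u1, u3], u4], u5], u2] + [[[[u1, u4], u3], u2], u5] - [[[[u1, u4], u3], u5], u2] - [[[[u1, u5], u2], u3], u4] + [[[[u1, u5], u2], u4], u3]
The second composite normalizes to -[[[[u1, u2], u5], u3], u4] + [[[[u1, u2], u5], u4], u3] + [[[[u1, u3], u4], u2], u5] - [[[[u1, u3], u4], u5], u2] - [[[[u1, u4], u3], u2], u5] + [[[[u1, u4], u3], u5], u2] + [[[[u1, u5], u2], u3], u4] - [[[[u1, u5], u2], u4], u3]
They disagree, so not equal.


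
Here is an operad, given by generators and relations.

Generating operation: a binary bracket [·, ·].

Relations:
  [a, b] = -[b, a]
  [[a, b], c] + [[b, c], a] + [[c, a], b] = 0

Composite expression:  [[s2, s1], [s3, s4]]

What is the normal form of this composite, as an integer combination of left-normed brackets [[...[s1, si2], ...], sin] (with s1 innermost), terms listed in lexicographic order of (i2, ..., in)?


-[[[s1, s2], s3], s4] + [[[s1, s2], s4], s3]


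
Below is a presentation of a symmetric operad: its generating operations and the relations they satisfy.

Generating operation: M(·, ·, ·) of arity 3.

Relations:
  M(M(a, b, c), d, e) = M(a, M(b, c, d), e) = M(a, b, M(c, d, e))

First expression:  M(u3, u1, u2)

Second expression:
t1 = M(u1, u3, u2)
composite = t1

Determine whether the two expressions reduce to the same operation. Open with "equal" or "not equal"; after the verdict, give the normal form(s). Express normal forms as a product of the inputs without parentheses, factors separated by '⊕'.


not equal — first u3 ⊕ u1 ⊕ u2, second u1 ⊕ u3 ⊕ u2


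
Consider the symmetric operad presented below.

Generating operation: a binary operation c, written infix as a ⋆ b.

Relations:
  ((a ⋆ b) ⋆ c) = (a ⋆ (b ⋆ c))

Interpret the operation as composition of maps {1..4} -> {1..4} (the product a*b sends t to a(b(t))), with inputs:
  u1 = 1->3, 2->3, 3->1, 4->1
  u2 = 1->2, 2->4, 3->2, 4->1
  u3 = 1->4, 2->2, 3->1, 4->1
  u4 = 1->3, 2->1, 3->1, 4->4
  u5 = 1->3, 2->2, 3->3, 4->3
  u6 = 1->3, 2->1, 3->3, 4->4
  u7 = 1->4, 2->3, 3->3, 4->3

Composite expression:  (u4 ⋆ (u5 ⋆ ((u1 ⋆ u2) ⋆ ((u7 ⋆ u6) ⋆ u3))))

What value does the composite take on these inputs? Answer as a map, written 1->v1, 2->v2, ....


(u1 ⋆ u2) = 1->3, 2->1, 3->3, 4->3
(u7 ⋆ u6) = 1->3, 2->4, 3->3, 4->3
((u7 ⋆ u6) ⋆ u3) = 1->3, 2->4, 3->3, 4->3
((u1 ⋆ u2) ⋆ ((u7 ⋆ u6) ⋆ u3)) = 1->3, 2->3, 3->3, 4->3
(u5 ⋆ ((u1 ⋆ u2) ⋆ ((u7 ⋆ u6) ⋆ u3))) = 1->3, 2->3, 3->3, 4->3
(u4 ⋆ (u5 ⋆ ((u1 ⋆ u2) ⋆ ((u7 ⋆ u6) ⋆ u3)))) = 1->1, 2->1, 3->1, 4->1

1->1, 2->1, 3->1, 4->1


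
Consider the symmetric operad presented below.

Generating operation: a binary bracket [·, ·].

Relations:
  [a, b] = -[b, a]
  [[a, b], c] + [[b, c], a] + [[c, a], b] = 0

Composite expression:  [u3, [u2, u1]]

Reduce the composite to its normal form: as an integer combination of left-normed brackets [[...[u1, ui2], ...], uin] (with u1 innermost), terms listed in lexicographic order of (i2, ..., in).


[[u1, u2], u3]

A multilinear Lie element is pinned by u1-initial words (u1 innermost).
Composite bracket: [u3, [u2, u1]]
Each bracket splits as ab - ba, giving 4 signed words (2^2 = 4).
Coefficients come from the u1-initial words:
  from u1u2u3, sign +1: term +[[u1, u2], u3]


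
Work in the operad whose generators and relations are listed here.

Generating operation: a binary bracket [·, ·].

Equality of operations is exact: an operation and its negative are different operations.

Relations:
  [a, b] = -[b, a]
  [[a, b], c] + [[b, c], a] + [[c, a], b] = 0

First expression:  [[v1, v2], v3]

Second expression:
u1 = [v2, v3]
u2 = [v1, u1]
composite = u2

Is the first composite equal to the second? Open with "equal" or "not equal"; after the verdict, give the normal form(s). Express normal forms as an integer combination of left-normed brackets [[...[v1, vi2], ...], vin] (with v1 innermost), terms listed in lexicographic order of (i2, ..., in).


not equal — first [[v1, v2], v3], second [[v1, v2], v3] - [[v1, v3], v2]


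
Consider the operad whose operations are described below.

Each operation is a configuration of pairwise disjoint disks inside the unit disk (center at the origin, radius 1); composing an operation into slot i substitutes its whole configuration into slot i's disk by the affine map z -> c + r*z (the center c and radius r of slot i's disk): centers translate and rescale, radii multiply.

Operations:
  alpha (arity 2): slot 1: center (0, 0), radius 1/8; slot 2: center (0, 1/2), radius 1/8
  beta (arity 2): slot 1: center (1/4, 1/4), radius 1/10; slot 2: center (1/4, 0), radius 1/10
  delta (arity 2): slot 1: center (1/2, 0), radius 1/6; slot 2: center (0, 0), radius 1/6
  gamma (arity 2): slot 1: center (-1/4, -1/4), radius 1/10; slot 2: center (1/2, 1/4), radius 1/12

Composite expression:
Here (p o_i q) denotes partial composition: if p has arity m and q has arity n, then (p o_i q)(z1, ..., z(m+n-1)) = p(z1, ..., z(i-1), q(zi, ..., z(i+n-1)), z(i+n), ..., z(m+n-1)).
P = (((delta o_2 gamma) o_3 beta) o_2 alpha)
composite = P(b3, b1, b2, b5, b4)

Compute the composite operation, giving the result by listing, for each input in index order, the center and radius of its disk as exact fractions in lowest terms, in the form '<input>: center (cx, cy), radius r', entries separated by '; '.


b1: center (-1/24, -1/24), radius 1/480; b2: center (-1/24, -1/30), radius 1/480; b3: center (1/2, 0), radius 1/6; b4: center (25/288, 1/24), radius 1/720; b5: center (25/288, 13/288), radius 1/720

Follow each b-input down from delta: c' goes to c + r*c', radius to r*r'.
b3: after 1 affine step, its disk has center (1/2, 0), radius 1/6
b1: after 3 affine steps, its disk has center (-1/24, -1/24), radius 1/480
b2: after 3 affine steps, its disk has center (-1/24, -1/30), radius 1/480
b5: after 3 affine steps, its disk has center (25/288, 13/288), radius 1/720
b4: after 3 affine steps, its disk has center (25/288, 1/24), radius 1/720


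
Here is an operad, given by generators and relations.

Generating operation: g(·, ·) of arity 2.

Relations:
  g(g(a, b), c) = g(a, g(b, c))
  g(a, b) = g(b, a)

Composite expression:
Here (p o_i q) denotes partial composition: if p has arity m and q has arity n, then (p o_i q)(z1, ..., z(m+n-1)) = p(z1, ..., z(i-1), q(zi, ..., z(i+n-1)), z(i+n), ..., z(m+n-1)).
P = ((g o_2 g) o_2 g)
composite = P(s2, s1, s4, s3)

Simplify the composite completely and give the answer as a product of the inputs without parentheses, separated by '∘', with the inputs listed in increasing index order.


s1 ∘ s2 ∘ s3 ∘ s4

Both nesting and order wash out for g; what remains is which s's occur.
g(s1, s4) flattens to s1 ∘ s4
g(g(s1, s4), s3) flattens to s1 ∘ s4 ∘ s3
g(s2, g(g(s1, s4), s3)) flattens to s2 ∘ s1 ∘ s4 ∘ s3
putting the inputs in ascending order: s1 ∘ s2 ∘ s3 ∘ s4


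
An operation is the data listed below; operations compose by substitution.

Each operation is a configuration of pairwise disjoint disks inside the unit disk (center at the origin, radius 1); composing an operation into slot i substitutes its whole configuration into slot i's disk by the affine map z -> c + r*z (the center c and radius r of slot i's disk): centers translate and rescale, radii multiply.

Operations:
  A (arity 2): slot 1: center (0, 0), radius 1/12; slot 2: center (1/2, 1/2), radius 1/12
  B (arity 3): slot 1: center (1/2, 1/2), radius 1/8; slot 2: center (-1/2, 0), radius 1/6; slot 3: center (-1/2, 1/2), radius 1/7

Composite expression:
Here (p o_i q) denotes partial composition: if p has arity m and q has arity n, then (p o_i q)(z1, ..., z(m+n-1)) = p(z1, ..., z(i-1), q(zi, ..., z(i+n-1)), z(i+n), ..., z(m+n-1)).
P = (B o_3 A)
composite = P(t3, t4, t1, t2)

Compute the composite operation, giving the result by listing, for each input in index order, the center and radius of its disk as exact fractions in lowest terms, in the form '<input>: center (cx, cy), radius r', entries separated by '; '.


t1: center (-1/2, 1/2), radius 1/84; t2: center (-3/7, 4/7), radius 1/84; t3: center (1/2, 1/2), radius 1/8; t4: center (-1/2, 0), radius 1/6

Below B, radii multiply path by path; the t-disk centers shift.
t3 passes through 1 substitution, ending at center (1/2, 1/2), radius 1/8
t4 passes through 1 substitution, ending at center (-1/2, 0), radius 1/6
t1 passes through 2 substitutions, ending at center (-1/2, 1/2), radius 1/84
t2 passes through 2 substitutions, ending at center (-3/7, 4/7), radius 1/84


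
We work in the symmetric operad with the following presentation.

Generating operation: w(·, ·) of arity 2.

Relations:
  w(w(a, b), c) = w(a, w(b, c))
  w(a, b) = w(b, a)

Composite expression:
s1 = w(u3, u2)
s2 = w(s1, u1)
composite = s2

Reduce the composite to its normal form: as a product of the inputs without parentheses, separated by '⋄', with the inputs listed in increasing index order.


u1 ⋄ u2 ⋄ u3


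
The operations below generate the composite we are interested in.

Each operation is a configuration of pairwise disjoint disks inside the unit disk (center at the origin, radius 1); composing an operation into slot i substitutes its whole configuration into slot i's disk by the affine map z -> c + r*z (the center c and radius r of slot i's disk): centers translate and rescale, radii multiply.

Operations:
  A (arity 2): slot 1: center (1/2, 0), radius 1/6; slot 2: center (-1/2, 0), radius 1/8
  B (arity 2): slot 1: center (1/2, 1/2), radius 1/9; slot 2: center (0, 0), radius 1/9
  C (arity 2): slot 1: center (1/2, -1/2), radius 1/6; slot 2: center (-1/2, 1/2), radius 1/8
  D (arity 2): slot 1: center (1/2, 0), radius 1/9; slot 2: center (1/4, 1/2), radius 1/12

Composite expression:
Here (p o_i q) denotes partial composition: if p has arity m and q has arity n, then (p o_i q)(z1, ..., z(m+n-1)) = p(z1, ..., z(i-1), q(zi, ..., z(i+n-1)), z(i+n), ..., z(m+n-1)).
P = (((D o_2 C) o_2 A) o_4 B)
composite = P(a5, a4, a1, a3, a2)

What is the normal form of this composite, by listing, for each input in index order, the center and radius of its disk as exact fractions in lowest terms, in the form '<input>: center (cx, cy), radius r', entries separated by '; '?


a1: center (41/144, 11/24), radius 1/576; a2: center (5/24, 13/24), radius 1/864; a3: center (41/192, 35/64), radius 1/864; a4: center (43/144, 11/24), radius 1/432; a5: center (1/2, 0), radius 1/9

Only the slot chain above each a matters under D; compose those maps.
a5: after 1 affine step, its disk has center (1/2, 0), radius 1/9
a4: after 3 affine steps, its disk has center (43/144, 11/24), radius 1/432
a1: after 3 affine steps, its disk has center (41/144, 11/24), radius 1/576
a3: after 3 affine steps, its disk has center (41/192, 35/64), radius 1/864
a2: after 3 affine steps, its disk has center (5/24, 13/24), radius 1/864


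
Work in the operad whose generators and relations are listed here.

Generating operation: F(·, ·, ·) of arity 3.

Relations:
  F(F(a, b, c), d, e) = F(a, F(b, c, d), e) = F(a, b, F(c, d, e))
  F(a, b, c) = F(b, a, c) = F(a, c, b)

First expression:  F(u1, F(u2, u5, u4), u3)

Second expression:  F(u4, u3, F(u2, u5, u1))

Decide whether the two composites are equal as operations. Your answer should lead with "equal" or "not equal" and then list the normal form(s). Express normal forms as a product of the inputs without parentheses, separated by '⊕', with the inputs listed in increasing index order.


equal; the common form is u1 ⊕ u2 ⊕ u3 ⊕ u4 ⊕ u5


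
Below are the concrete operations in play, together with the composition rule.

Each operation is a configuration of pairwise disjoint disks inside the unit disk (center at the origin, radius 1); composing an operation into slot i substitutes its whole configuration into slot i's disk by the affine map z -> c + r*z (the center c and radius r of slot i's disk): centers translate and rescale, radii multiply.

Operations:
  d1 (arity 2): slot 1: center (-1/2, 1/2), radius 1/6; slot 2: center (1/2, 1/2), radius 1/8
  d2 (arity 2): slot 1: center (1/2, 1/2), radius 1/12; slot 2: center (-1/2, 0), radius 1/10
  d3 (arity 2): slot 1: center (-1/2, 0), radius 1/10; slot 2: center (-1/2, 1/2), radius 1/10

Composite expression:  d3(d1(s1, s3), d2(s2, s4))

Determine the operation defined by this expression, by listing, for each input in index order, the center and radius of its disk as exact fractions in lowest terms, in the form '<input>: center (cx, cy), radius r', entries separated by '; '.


s1: center (-11/20, 1/20), radius 1/60; s2: center (-9/20, 11/20), radius 1/120; s3: center (-9/20, 1/20), radius 1/80; s4: center (-11/20, 1/2), radius 1/100


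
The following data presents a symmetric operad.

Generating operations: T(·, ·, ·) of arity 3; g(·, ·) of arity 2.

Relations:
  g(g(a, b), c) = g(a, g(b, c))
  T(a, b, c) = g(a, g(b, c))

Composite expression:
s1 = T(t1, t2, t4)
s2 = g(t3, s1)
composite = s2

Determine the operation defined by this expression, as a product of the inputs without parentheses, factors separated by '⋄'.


All parenthesizations of g agree; list the t-inputs left to right.
T(t1, t2, t4) flattens to t1 ⋄ t2 ⋄ t4
g(t3, T(t1, t2, t4)) flattens to t3 ⋄ t1 ⋄ t2 ⋄ t4

t3 ⋄ t1 ⋄ t2 ⋄ t4


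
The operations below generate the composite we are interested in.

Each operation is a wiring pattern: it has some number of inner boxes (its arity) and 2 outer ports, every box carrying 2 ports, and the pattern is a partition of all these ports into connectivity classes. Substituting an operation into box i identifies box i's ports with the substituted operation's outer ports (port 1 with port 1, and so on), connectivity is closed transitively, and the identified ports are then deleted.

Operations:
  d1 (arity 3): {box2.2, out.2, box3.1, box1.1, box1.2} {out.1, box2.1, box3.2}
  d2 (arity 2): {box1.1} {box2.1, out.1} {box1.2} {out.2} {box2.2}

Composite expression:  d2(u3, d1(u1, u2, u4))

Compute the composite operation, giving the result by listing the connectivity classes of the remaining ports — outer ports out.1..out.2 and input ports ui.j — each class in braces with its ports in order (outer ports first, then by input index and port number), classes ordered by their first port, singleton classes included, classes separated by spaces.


Substituting into d2 glues patterns; closure does the rest.
d1 over (u1, u2, u4) gives {out.1, u2.1, u4.2} {out.2, u1.1, u1.2, u2.2, u4.1}, out.j being that stage's outer ports
d2 over (u3, u1, u2, u4) gives {out.1, u2.1, u4.2} {out.2} {u1.1, u1.2, u2.2, u4.1} {u3.1} {u3.2}, out.j being that stage's outer ports

{out.1, u2.1, u4.2} {out.2} {u1.1, u1.2, u2.2, u4.1} {u3.1} {u3.2}


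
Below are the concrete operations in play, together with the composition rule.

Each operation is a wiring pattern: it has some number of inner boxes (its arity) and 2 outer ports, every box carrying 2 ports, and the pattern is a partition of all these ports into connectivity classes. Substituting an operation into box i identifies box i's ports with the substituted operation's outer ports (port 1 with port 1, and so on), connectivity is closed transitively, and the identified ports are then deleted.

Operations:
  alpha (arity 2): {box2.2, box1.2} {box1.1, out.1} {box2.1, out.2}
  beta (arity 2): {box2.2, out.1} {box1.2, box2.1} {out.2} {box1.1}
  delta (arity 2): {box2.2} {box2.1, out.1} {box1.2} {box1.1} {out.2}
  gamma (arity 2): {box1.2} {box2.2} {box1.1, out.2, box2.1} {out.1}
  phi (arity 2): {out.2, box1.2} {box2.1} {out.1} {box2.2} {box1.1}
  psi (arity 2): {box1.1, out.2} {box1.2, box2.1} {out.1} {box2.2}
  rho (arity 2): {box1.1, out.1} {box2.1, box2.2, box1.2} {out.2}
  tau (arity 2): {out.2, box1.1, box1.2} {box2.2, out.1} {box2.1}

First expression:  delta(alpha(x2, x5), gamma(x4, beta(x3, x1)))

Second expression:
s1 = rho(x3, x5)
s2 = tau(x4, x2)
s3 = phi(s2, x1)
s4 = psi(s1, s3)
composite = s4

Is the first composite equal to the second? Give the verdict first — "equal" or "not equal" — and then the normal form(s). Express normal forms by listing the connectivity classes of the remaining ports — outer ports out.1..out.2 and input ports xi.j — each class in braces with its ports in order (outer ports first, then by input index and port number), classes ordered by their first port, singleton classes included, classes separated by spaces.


In normal form, the first expression is {out.1} {out.2} {x1.1, x3.2} {x1.2, x4.1} {x2.1} {x2.2, x5.2} {x3.1} {x4.2} {x5.1}
In normal form, the second expression is {out.1} {out.2, x3.1} {x1.1} {x1.2} {x2.1} {x2.2} {x3.2, x5.1, x5.2} {x4.1, x4.2}
Distinct normal forms: not equal.

not equal — first {out.1} {out.2} {x1.1, x3.2} {x1.2, x4.1} {x2.1} {x2.2, x5.2} {x3.1} {x4.2} {x5.1}, second {out.1} {out.2, x3.1} {x1.1} {x1.2} {x2.1} {x2.2} {x3.2, x5.1, x5.2} {x4.1, x4.2}


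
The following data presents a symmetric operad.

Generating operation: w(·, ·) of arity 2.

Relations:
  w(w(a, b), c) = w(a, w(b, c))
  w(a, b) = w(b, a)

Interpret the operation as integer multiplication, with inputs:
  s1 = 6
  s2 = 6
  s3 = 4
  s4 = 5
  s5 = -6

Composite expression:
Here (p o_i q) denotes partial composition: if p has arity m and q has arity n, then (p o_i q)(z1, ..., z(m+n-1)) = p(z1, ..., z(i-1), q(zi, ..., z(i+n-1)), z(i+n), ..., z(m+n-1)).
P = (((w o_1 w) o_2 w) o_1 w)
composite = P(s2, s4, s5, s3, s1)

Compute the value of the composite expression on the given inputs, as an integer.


-4320

w(s2, s4) = 30
w(s5, s3) = -24
w(w(s2, s4), w(s5, s3)) = -720
w(w(w(s2, s4), w(s5, s3)), s1) = -4320
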